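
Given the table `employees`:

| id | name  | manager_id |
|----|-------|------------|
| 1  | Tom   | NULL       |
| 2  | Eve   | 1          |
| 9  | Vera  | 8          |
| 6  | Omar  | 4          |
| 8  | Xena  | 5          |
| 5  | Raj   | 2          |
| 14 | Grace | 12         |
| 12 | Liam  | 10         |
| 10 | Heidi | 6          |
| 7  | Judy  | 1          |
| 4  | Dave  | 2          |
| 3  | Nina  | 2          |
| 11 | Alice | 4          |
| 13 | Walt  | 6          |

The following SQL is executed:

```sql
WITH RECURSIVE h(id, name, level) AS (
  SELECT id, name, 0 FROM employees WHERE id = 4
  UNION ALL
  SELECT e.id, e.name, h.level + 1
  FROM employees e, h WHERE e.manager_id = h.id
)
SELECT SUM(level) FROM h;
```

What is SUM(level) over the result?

13

Base: id=4 (Dave) at level 0.
Iteration 1: rows with manager_id in {4} -> Omar (id 6, level 1), Alice (id 11, level 1).
Iteration 2: rows with manager_id in {6,11} -> Heidi (id 10, level 2), Walt (id 13, level 2).
Iteration 3: rows with manager_id in {10,13} -> Liam (id 12, level 3).
Iteration 4: rows with manager_id in {12} -> Grace (id 14, level 4).
Iteration 5: no rows with manager_id in {14}; recursion stops.
SUM(level) = 0 + 1 + 1 + 2 + 2 + 3 + 4 = 13.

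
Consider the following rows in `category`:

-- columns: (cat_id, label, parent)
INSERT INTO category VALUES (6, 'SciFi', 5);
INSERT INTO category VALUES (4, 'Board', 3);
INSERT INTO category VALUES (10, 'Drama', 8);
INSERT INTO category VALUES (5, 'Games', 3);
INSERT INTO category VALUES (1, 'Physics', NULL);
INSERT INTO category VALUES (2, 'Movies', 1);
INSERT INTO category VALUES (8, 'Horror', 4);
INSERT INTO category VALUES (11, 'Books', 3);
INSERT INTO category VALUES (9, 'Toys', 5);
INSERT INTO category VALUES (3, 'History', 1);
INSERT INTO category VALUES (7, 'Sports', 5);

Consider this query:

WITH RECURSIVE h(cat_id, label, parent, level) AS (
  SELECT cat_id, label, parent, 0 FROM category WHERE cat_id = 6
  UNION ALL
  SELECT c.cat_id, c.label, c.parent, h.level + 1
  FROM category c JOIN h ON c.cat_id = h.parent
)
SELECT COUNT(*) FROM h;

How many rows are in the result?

Base: cat_id=6 (SciFi), parent=5, level 0.
Iteration 1: join on cat_id=5 -> Games (id 5, parent=3, level 1).
Iteration 2: join on cat_id=3 -> History (id 3, parent=1, level 2).
Iteration 3: join on cat_id=1 -> Physics (id 1, parent=NULL, level 3).
Iteration 4: parent is NULL; no match; recursion stops.
Total rows emitted: 4.

4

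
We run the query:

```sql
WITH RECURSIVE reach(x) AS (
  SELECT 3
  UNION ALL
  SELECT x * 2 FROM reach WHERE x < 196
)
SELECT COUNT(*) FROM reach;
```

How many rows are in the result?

8

Base: x=3.
Iteration 1: 3 < 196 holds -> x = 3 * 2 = 6.
Iteration 2: 6 < 196 holds -> x = 6 * 2 = 12.
Iteration 3: 12 < 196 holds -> x = 12 * 2 = 24.
Iteration 4: 24 < 196 holds -> x = 24 * 2 = 48.
Iteration 5: 48 < 196 holds -> x = 48 * 2 = 96.
Iteration 6: 96 < 196 holds -> x = 96 * 2 = 192.
Iteration 7: 192 < 196 holds -> x = 192 * 2 = 384.
Iteration 8: 384 < 196 fails; recursion stops.
Total rows emitted: 8.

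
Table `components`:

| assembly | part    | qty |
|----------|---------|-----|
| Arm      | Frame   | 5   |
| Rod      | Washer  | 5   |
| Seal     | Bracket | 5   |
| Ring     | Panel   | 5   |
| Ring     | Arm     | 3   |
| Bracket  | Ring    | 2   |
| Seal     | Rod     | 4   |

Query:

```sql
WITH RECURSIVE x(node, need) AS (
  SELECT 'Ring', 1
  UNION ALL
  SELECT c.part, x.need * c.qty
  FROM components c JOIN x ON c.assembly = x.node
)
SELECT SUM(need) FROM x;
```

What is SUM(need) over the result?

24

Base: (Ring, need=1).
Iteration 1: components of {Ring} -> Arm = 1*3 = 3, Panel = 1*5 = 5.
Iteration 2: components of {Arm,Panel} -> Frame = 3*5 = 15.
Iteration 3: no further components; recursion stops.
SUM(need) = 1 + 3 + 5 + 15 = 24.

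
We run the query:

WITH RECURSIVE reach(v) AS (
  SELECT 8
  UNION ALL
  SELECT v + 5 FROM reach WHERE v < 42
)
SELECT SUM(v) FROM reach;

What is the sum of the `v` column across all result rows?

204

Base: v=8.
Iteration 1: 8 < 42 holds -> v = 8 + 5 = 13.
Iteration 2: 13 < 42 holds -> v = 13 + 5 = 18.
Iteration 3: 18 < 42 holds -> v = 18 + 5 = 23.
Iteration 4: 23 < 42 holds -> v = 23 + 5 = 28.
Iteration 5: 28 < 42 holds -> v = 28 + 5 = 33.
Iteration 6: 33 < 42 holds -> v = 33 + 5 = 38.
Iteration 7: 38 < 42 holds -> v = 38 + 5 = 43.
Iteration 8: 43 < 42 fails; recursion stops.
SUM(v) = 8 + 13 + 18 + 23 + 28 + 33 + 38 + 43 = 204.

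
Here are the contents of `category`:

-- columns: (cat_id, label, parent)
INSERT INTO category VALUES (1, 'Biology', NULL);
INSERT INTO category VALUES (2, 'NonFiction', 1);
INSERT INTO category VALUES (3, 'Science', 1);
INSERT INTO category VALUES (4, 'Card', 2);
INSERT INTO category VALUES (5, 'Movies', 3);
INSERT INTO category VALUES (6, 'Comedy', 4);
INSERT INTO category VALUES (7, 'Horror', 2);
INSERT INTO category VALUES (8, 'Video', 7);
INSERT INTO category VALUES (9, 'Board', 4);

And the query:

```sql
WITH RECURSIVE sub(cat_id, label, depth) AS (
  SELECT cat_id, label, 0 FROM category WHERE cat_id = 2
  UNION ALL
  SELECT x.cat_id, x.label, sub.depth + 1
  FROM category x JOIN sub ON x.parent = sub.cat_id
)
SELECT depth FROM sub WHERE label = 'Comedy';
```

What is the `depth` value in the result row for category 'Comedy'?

2

Base: cat_id=2 (NonFiction) at depth 0.
Iteration 1: rows with parent in {2} -> Card (id 4, depth 1), Horror (id 7, depth 1).
Iteration 2: rows with parent in {4,7} -> Comedy (id 6, depth 2), Video (id 8, depth 2), Board (id 9, depth 2).
Iteration 3: no rows with parent in {6,8,9}; recursion stops.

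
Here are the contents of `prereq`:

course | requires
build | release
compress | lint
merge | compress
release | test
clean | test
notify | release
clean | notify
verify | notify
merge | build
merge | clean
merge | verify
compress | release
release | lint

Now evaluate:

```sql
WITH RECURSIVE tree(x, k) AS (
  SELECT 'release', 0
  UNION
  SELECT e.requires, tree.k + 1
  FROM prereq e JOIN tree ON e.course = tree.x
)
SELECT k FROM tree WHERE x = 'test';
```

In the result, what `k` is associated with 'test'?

1

Base: (release, k=0).
Iteration 1: edges from {release} -> (lint, k=1), (test, k=1).
Iteration 2: no outgoing edges from {lint,test}; recursion stops.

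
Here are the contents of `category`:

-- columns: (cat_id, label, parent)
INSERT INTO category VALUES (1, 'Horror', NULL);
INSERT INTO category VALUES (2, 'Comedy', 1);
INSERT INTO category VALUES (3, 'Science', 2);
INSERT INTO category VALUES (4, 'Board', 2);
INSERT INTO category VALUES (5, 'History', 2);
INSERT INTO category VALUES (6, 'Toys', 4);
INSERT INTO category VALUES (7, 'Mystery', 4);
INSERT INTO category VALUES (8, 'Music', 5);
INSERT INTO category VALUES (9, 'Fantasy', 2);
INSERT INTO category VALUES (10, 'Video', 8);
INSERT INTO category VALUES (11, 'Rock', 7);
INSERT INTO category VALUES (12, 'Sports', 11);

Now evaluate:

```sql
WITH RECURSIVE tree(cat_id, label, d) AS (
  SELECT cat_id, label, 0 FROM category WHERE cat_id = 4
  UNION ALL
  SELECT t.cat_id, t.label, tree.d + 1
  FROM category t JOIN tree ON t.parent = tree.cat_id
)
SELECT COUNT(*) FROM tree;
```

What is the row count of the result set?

Base: cat_id=4 (Board) at d 0.
Iteration 1: rows with parent in {4} -> Toys (id 6, d 1), Mystery (id 7, d 1).
Iteration 2: rows with parent in {6,7} -> Rock (id 11, d 2).
Iteration 3: rows with parent in {11} -> Sports (id 12, d 3).
Iteration 4: no rows with parent in {12}; recursion stops.
Total rows emitted: 5.

5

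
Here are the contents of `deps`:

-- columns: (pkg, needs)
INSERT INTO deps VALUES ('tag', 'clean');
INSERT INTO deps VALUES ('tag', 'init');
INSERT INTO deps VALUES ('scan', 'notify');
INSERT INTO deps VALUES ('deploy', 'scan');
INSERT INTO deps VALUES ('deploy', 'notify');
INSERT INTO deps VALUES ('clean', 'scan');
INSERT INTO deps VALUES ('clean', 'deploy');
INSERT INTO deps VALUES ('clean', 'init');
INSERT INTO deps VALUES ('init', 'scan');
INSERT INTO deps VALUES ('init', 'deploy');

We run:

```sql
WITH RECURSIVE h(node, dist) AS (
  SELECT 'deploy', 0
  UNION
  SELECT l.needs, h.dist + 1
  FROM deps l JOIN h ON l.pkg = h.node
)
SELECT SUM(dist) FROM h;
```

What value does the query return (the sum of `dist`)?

4

Base: (deploy, dist=0).
Iteration 1: edges from {deploy} -> (notify, dist=1), (scan, dist=1).
Iteration 2: edges from {notify,scan} -> (notify, dist=2).
Iteration 3: no outgoing edges from {notify}; recursion stops.
SUM(dist) = 0 + 1 + 1 + 2 = 4.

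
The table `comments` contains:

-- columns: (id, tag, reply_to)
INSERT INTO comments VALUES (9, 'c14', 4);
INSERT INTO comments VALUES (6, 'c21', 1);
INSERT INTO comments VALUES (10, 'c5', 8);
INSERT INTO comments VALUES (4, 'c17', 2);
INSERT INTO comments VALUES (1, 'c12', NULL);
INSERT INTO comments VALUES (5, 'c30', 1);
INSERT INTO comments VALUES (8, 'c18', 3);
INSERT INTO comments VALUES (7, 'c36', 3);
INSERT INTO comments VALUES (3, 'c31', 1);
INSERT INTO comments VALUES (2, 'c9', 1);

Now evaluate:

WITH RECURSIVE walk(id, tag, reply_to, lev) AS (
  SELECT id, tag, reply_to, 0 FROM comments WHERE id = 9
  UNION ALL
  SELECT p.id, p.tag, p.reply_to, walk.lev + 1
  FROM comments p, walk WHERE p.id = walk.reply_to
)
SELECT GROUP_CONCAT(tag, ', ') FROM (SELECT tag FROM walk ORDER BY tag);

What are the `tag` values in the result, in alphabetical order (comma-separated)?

Base: id=9 (c14), reply_to=4, lev 0.
Iteration 1: join on id=4 -> c17 (id 4, reply_to=2, lev 1).
Iteration 2: join on id=2 -> c9 (id 2, reply_to=1, lev 2).
Iteration 3: join on id=1 -> c12 (id 1, reply_to=NULL, lev 3).
Iteration 4: reply_to is NULL; no match; recursion stops.

c12, c14, c17, c9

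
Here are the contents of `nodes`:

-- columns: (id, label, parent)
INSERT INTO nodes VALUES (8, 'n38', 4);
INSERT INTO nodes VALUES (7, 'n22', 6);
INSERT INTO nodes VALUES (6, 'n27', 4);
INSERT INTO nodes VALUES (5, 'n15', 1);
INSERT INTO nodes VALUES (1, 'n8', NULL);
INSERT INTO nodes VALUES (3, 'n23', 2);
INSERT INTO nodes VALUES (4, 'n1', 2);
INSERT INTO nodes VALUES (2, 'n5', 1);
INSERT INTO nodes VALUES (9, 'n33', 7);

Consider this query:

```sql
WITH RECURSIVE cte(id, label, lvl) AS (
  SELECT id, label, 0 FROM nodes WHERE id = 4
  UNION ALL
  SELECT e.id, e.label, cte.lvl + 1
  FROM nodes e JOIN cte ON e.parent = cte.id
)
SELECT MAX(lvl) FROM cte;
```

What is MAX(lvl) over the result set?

Base: id=4 (n1) at lvl 0.
Iteration 1: rows with parent in {4} -> n27 (id 6, lvl 1), n38 (id 8, lvl 1).
Iteration 2: rows with parent in {6,8} -> n22 (id 7, lvl 2).
Iteration 3: rows with parent in {7} -> n33 (id 9, lvl 3).
Iteration 4: no rows with parent in {9}; recursion stops.
lvl values: 0, 1, 1, 2, 3; the maximum is 3.

3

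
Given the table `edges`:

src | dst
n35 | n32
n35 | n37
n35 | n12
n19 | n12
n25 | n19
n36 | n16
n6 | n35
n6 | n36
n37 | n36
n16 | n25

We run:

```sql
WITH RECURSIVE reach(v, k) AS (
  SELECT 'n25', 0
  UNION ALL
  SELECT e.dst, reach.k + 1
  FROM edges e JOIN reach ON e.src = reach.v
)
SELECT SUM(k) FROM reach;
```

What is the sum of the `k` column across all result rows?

Base: (n25, k=0).
Iteration 1: edges from {n25} -> (n19, k=1).
Iteration 2: edges from {n19} -> (n12, k=2).
Iteration 3: no outgoing edges from {n12}; recursion stops.
SUM(k) = 0 + 1 + 2 = 3.

3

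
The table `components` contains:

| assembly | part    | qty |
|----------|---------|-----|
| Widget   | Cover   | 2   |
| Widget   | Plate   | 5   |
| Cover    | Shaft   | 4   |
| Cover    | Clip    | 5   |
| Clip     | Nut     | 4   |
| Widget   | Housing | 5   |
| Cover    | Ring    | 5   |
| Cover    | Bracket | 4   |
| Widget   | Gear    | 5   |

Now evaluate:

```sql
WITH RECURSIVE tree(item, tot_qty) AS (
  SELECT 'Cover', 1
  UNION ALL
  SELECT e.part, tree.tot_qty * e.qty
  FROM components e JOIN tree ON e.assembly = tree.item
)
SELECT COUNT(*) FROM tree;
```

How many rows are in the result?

6

Base: (Cover, tot_qty=1).
Iteration 1: components of {Cover} -> Bracket = 1*4 = 4, Clip = 1*5 = 5, Ring = 1*5 = 5, Shaft = 1*4 = 4.
Iteration 2: components of {Bracket,Clip,Ring,Shaft} -> Nut = 5*4 = 20.
Iteration 3: no further components; recursion stops.
Total rows emitted: 6.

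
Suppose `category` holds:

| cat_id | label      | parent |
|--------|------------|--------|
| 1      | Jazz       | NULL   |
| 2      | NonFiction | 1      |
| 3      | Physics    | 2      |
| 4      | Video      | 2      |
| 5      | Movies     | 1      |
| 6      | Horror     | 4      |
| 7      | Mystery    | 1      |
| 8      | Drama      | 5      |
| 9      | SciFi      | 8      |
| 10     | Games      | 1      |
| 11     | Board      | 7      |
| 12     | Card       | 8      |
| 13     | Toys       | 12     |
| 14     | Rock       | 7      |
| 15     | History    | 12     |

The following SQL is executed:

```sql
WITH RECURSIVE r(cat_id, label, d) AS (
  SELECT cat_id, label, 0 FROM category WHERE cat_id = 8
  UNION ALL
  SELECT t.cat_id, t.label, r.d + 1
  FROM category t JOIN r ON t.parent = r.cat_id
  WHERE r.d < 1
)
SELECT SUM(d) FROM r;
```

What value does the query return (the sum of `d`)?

2

Base: cat_id=8 (Drama) at d 0.
Iteration 1: rows with parent in {8} -> SciFi (id 9, d 1), Card (id 12, d 1).
Iteration 2: d < 1 fails for all current rows; recursion stops.
SUM(d) = 0 + 1 + 1 = 2.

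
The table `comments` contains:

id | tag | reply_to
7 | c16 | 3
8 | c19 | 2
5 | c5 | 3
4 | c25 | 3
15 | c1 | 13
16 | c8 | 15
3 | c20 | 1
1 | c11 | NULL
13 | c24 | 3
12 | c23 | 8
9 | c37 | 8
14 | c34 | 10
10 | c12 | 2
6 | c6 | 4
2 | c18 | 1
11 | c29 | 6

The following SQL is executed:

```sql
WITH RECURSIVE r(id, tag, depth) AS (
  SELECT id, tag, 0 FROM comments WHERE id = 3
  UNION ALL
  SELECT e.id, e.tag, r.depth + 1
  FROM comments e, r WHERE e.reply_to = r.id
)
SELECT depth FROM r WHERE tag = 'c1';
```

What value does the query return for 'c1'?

2

Base: id=3 (c20) at depth 0.
Iteration 1: rows with reply_to in {3} -> c25 (id 4, depth 1), c5 (id 5, depth 1), c16 (id 7, depth 1), c24 (id 13, depth 1).
Iteration 2: rows with reply_to in {4,5,7,13} -> c6 (id 6, depth 2), c1 (id 15, depth 2).
Iteration 3: rows with reply_to in {6,15} -> c29 (id 11, depth 3), c8 (id 16, depth 3).
Iteration 4: no rows with reply_to in {11,16}; recursion stops.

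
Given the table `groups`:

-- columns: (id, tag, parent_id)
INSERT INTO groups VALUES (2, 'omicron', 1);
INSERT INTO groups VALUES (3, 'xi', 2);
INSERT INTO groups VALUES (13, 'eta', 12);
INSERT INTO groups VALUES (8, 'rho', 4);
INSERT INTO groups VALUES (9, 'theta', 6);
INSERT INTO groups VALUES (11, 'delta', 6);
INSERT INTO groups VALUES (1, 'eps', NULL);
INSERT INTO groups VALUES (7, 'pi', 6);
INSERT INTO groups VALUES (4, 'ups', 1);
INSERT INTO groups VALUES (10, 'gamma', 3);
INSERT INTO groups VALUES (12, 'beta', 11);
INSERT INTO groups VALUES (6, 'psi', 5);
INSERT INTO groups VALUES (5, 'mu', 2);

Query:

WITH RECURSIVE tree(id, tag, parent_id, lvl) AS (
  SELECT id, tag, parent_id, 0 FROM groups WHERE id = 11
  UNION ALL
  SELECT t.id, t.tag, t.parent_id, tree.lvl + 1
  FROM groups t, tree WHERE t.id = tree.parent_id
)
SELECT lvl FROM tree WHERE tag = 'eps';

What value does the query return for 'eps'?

Base: id=11 (delta), parent_id=6, lvl 0.
Iteration 1: join on id=6 -> psi (id 6, parent_id=5, lvl 1).
Iteration 2: join on id=5 -> mu (id 5, parent_id=2, lvl 2).
Iteration 3: join on id=2 -> omicron (id 2, parent_id=1, lvl 3).
Iteration 4: join on id=1 -> eps (id 1, parent_id=NULL, lvl 4).
Iteration 5: parent_id is NULL; no match; recursion stops.

4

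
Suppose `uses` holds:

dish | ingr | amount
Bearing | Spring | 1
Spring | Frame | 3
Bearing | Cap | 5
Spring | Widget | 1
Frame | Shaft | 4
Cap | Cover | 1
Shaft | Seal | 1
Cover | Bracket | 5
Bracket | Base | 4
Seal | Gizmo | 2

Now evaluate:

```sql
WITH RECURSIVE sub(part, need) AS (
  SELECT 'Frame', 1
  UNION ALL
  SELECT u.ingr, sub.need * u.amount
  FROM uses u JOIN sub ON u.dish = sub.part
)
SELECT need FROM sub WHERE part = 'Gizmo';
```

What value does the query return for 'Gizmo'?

Base: (Frame, need=1).
Iteration 1: components of {Frame} -> Shaft = 1*4 = 4.
Iteration 2: components of {Shaft} -> Seal = 4*1 = 4.
Iteration 3: components of {Seal} -> Gizmo = 4*2 = 8.
Iteration 4: no further components; recursion stops.

8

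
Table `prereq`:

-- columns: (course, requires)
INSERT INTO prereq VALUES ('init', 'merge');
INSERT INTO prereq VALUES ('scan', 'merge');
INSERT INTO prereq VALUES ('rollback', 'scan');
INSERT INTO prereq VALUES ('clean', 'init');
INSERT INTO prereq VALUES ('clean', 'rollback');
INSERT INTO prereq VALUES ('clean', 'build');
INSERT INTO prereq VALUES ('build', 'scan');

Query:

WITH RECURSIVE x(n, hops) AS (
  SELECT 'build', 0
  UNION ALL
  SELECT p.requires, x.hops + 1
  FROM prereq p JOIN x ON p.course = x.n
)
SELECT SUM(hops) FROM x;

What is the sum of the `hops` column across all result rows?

Base: (build, hops=0).
Iteration 1: edges from {build} -> (scan, hops=1).
Iteration 2: edges from {scan} -> (merge, hops=2).
Iteration 3: no outgoing edges from {merge}; recursion stops.
SUM(hops) = 0 + 1 + 2 = 3.

3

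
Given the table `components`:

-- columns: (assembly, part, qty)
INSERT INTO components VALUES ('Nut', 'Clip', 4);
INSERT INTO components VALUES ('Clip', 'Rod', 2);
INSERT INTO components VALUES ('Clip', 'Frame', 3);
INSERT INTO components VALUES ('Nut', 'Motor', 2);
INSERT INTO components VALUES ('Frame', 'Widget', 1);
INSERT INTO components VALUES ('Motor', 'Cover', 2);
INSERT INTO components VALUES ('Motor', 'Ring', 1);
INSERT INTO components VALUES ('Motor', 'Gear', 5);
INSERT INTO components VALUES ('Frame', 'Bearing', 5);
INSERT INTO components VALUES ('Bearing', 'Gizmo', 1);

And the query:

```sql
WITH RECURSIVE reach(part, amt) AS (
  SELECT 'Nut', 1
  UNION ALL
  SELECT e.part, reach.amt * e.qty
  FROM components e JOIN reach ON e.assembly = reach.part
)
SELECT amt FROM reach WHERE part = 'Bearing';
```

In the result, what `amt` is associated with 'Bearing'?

Base: (Nut, amt=1).
Iteration 1: components of {Nut} -> Clip = 1*4 = 4, Motor = 1*2 = 2.
Iteration 2: components of {Clip,Motor} -> Cover = 2*2 = 4, Frame = 4*3 = 12, Gear = 2*5 = 10, Ring = 2*1 = 2, Rod = 4*2 = 8.
Iteration 3: components of {Cover,Frame,Gear,Ring,Rod} -> Bearing = 12*5 = 60, Widget = 12*1 = 12.
Iteration 4: components of {Bearing,Widget} -> Gizmo = 60*1 = 60.
Iteration 5: no further components; recursion stops.

60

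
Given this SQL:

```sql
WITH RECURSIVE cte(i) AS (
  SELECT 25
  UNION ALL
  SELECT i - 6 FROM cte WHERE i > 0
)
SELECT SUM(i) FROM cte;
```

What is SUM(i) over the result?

Base: i=25.
Iteration 1: 25 > 0 holds -> i = 25 - 6 = 19.
Iteration 2: 19 > 0 holds -> i = 19 - 6 = 13.
Iteration 3: 13 > 0 holds -> i = 13 - 6 = 7.
Iteration 4: 7 > 0 holds -> i = 7 - 6 = 1.
Iteration 5: 1 > 0 holds -> i = 1 - 6 = -5.
Iteration 6: -5 > 0 fails; recursion stops.
SUM(i) = 25 + 19 + 13 + 7 + 1 + -5 = 60.

60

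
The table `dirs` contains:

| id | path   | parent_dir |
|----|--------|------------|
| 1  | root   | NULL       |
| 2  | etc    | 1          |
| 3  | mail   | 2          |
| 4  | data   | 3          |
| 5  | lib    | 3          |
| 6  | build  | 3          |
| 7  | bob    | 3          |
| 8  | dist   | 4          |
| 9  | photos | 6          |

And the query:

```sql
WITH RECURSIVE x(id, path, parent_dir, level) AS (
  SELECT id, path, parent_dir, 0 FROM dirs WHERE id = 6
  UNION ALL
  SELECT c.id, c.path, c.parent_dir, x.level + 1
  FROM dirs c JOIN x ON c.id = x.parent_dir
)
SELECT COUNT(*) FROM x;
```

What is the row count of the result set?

Base: id=6 (build), parent_dir=3, level 0.
Iteration 1: join on id=3 -> mail (id 3, parent_dir=2, level 1).
Iteration 2: join on id=2 -> etc (id 2, parent_dir=1, level 2).
Iteration 3: join on id=1 -> root (id 1, parent_dir=NULL, level 3).
Iteration 4: parent_dir is NULL; no match; recursion stops.
Total rows emitted: 4.

4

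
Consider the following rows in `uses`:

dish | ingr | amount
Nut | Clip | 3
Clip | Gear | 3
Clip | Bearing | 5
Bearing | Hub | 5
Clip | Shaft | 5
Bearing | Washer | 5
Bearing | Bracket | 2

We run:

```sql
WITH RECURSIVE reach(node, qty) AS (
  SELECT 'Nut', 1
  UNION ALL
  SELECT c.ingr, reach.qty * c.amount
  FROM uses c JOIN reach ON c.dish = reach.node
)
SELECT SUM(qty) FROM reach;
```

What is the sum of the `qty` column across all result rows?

Base: (Nut, qty=1).
Iteration 1: components of {Nut} -> Clip = 1*3 = 3.
Iteration 2: components of {Clip} -> Bearing = 3*5 = 15, Gear = 3*3 = 9, Shaft = 3*5 = 15.
Iteration 3: components of {Bearing,Gear,Shaft} -> Bracket = 15*2 = 30, Hub = 15*5 = 75, Washer = 15*5 = 75.
Iteration 4: no further components; recursion stops.
SUM(qty) = 1 + 3 + 9 + 15 + 15 + 75 + 75 + 30 = 223.

223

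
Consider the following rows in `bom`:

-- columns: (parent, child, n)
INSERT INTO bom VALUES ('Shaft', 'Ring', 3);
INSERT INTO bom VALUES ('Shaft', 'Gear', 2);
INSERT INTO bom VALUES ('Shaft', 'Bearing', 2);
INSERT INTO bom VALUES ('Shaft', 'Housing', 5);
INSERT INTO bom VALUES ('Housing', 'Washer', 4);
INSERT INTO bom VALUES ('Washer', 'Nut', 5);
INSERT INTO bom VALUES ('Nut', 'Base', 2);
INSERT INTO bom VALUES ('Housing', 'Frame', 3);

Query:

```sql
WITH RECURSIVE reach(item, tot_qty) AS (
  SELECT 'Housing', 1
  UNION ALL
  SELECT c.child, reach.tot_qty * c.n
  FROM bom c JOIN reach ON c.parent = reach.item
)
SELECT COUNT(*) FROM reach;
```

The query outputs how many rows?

Base: (Housing, tot_qty=1).
Iteration 1: components of {Housing} -> Frame = 1*3 = 3, Washer = 1*4 = 4.
Iteration 2: components of {Frame,Washer} -> Nut = 4*5 = 20.
Iteration 3: components of {Nut} -> Base = 20*2 = 40.
Iteration 4: no further components; recursion stops.
Total rows emitted: 5.

5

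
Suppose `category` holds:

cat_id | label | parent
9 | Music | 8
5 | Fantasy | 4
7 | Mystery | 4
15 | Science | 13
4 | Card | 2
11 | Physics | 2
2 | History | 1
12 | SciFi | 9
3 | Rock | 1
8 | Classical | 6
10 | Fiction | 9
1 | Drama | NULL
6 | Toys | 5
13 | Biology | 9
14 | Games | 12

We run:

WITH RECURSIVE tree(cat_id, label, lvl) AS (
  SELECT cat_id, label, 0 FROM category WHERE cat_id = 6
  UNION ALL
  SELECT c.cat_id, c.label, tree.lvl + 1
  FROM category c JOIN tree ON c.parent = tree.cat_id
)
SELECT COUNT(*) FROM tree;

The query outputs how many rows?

8

Base: cat_id=6 (Toys) at lvl 0.
Iteration 1: rows with parent in {6} -> Classical (id 8, lvl 1).
Iteration 2: rows with parent in {8} -> Music (id 9, lvl 2).
Iteration 3: rows with parent in {9} -> Fiction (id 10, lvl 3), SciFi (id 12, lvl 3), Biology (id 13, lvl 3).
Iteration 4: rows with parent in {10,12,13} -> Games (id 14, lvl 4), Science (id 15, lvl 4).
Iteration 5: no rows with parent in {14,15}; recursion stops.
Total rows emitted: 8.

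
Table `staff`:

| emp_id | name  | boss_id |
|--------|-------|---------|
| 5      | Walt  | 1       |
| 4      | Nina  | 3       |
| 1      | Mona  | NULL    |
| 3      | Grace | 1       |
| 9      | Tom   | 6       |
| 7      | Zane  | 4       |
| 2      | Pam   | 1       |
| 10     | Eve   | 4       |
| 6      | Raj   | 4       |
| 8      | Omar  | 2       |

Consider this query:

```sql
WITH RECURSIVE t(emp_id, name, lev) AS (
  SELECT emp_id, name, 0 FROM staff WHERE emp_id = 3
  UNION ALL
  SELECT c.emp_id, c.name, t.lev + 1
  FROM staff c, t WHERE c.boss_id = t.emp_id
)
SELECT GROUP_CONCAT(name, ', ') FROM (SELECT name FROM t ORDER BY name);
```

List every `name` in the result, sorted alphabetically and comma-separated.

Base: emp_id=3 (Grace) at lev 0.
Iteration 1: rows with boss_id in {3} -> Nina (id 4, lev 1).
Iteration 2: rows with boss_id in {4} -> Raj (id 6, lev 2), Zane (id 7, lev 2), Eve (id 10, lev 2).
Iteration 3: rows with boss_id in {6,7,10} -> Tom (id 9, lev 3).
Iteration 4: no rows with boss_id in {9}; recursion stops.

Eve, Grace, Nina, Raj, Tom, Zane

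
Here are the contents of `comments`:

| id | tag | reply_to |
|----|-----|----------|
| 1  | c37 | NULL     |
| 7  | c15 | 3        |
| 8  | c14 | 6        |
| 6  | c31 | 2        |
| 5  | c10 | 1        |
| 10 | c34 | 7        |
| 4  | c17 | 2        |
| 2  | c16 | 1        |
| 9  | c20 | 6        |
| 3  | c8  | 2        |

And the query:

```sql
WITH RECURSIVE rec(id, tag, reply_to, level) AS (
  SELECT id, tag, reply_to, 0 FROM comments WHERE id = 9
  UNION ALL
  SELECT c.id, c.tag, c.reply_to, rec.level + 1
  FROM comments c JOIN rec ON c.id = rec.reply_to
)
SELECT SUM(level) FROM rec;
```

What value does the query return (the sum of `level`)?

6

Base: id=9 (c20), reply_to=6, level 0.
Iteration 1: join on id=6 -> c31 (id 6, reply_to=2, level 1).
Iteration 2: join on id=2 -> c16 (id 2, reply_to=1, level 2).
Iteration 3: join on id=1 -> c37 (id 1, reply_to=NULL, level 3).
Iteration 4: reply_to is NULL; no match; recursion stops.
SUM(level) = 0 + 1 + 2 + 3 = 6.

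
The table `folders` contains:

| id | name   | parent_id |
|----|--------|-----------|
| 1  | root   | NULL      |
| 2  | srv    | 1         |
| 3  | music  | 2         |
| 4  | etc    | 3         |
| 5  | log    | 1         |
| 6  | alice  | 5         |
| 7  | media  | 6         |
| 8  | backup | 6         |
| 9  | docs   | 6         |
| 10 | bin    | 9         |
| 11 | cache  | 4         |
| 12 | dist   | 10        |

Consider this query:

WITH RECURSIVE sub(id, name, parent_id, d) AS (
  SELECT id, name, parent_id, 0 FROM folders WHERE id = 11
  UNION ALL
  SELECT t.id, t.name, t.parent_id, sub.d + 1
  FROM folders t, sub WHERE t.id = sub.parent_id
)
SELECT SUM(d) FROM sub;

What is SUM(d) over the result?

10

Base: id=11 (cache), parent_id=4, d 0.
Iteration 1: join on id=4 -> etc (id 4, parent_id=3, d 1).
Iteration 2: join on id=3 -> music (id 3, parent_id=2, d 2).
Iteration 3: join on id=2 -> srv (id 2, parent_id=1, d 3).
Iteration 4: join on id=1 -> root (id 1, parent_id=NULL, d 4).
Iteration 5: parent_id is NULL; no match; recursion stops.
SUM(d) = 0 + 1 + 2 + 3 + 4 = 10.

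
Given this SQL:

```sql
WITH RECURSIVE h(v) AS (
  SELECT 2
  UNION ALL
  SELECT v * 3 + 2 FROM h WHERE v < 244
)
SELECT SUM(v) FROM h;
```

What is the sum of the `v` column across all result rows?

1086

Base: v=2.
Iteration 1: 2 < 244 holds -> v = 2 * 3 + 2 = 8.
Iteration 2: 8 < 244 holds -> v = 8 * 3 + 2 = 26.
Iteration 3: 26 < 244 holds -> v = 26 * 3 + 2 = 80.
Iteration 4: 80 < 244 holds -> v = 80 * 3 + 2 = 242.
Iteration 5: 242 < 244 holds -> v = 242 * 3 + 2 = 728.
Iteration 6: 728 < 244 fails; recursion stops.
SUM(v) = 2 + 8 + 26 + 80 + 242 + 728 = 1086.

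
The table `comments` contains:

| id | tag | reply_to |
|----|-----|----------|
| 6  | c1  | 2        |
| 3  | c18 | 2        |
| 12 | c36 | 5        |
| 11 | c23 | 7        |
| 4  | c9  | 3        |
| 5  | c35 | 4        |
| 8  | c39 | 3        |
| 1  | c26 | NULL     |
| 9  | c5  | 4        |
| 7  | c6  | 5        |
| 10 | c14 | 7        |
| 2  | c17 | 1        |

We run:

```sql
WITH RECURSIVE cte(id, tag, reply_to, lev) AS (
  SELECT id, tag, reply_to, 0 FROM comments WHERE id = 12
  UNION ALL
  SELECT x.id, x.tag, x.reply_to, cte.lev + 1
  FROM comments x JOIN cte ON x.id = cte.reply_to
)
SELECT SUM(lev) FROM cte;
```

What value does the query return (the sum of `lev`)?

15

Base: id=12 (c36), reply_to=5, lev 0.
Iteration 1: join on id=5 -> c35 (id 5, reply_to=4, lev 1).
Iteration 2: join on id=4 -> c9 (id 4, reply_to=3, lev 2).
Iteration 3: join on id=3 -> c18 (id 3, reply_to=2, lev 3).
Iteration 4: join on id=2 -> c17 (id 2, reply_to=1, lev 4).
Iteration 5: join on id=1 -> c26 (id 1, reply_to=NULL, lev 5).
Iteration 6: reply_to is NULL; no match; recursion stops.
SUM(lev) = 0 + 1 + 2 + 3 + 4 + 5 = 15.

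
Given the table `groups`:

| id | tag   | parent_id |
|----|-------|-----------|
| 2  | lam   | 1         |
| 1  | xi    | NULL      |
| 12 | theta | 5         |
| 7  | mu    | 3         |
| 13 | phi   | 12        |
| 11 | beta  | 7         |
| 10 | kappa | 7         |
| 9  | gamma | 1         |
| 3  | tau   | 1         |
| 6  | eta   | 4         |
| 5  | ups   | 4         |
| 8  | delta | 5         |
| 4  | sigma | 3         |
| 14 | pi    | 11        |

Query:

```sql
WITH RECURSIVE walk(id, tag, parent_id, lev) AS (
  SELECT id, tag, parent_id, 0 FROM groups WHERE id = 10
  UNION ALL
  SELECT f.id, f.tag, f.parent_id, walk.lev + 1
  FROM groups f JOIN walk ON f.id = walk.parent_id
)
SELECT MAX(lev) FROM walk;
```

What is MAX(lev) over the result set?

3

Base: id=10 (kappa), parent_id=7, lev 0.
Iteration 1: join on id=7 -> mu (id 7, parent_id=3, lev 1).
Iteration 2: join on id=3 -> tau (id 3, parent_id=1, lev 2).
Iteration 3: join on id=1 -> xi (id 1, parent_id=NULL, lev 3).
Iteration 4: parent_id is NULL; no match; recursion stops.
lev values: 0, 1, 2, 3; the maximum is 3.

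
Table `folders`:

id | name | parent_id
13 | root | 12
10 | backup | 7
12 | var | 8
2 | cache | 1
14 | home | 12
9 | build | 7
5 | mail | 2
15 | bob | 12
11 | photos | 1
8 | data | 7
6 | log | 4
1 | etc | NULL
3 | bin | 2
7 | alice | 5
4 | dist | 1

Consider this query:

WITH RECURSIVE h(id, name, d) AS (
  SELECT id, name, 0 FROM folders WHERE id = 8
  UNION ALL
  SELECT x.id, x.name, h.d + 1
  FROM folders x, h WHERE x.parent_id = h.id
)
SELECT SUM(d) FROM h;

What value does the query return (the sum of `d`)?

7

Base: id=8 (data) at d 0.
Iteration 1: rows with parent_id in {8} -> var (id 12, d 1).
Iteration 2: rows with parent_id in {12} -> root (id 13, d 2), home (id 14, d 2), bob (id 15, d 2).
Iteration 3: no rows with parent_id in {13,14,15}; recursion stops.
SUM(d) = 0 + 1 + 2 + 2 + 2 = 7.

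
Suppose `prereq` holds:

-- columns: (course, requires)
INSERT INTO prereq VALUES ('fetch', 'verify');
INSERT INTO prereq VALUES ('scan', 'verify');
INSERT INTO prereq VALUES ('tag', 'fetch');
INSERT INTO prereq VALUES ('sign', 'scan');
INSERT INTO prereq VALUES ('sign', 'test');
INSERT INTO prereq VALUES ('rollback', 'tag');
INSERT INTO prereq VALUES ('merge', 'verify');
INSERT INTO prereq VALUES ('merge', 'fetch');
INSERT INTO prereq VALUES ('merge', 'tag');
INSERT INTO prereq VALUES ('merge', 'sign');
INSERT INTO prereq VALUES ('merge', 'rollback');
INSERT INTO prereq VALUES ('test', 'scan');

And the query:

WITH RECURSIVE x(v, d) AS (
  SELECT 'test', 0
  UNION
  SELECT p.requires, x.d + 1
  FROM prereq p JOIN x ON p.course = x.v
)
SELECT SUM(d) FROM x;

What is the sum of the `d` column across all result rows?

3

Base: (test, d=0).
Iteration 1: edges from {test} -> (scan, d=1).
Iteration 2: edges from {scan} -> (verify, d=2).
Iteration 3: no outgoing edges from {verify}; recursion stops.
SUM(d) = 0 + 1 + 2 = 3.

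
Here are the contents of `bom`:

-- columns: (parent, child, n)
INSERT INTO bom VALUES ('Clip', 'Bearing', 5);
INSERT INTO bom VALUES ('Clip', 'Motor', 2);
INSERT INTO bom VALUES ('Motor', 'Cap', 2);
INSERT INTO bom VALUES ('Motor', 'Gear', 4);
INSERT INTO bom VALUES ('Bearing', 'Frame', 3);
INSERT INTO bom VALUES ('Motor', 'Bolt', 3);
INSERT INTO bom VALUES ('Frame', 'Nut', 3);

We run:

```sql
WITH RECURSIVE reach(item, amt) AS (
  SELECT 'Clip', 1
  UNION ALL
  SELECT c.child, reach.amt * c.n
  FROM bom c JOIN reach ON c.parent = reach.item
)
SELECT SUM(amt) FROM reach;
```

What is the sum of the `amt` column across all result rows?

86

Base: (Clip, amt=1).
Iteration 1: components of {Clip} -> Bearing = 1*5 = 5, Motor = 1*2 = 2.
Iteration 2: components of {Bearing,Motor} -> Bolt = 2*3 = 6, Cap = 2*2 = 4, Frame = 5*3 = 15, Gear = 2*4 = 8.
Iteration 3: components of {Bolt,Cap,Frame,Gear} -> Nut = 15*3 = 45.
Iteration 4: no further components; recursion stops.
SUM(amt) = 1 + 5 + 2 + 15 + 4 + 8 + 6 + 45 = 86.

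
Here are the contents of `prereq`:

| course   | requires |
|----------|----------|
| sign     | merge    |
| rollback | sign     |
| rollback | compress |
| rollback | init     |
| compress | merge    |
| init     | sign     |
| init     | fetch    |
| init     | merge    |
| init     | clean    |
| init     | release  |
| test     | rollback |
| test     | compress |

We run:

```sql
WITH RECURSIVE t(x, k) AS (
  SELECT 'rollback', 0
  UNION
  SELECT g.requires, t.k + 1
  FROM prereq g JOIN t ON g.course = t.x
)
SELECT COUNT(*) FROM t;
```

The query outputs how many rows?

10

Base: (rollback, k=0).
Iteration 1: edges from {rollback} -> (compress, k=1), (init, k=1), (sign, k=1).
Iteration 2: edges from {compress,init,sign} -> (clean, k=2), (fetch, k=2), (merge, k=2), (release, k=2), (sign, k=2). [UNION drops 2 duplicate row(s)]
Iteration 3: edges from {clean,fetch,merge,release,sign} -> (merge, k=3).
Iteration 4: no outgoing edges from {merge}; recursion stops.
Total rows emitted: 10.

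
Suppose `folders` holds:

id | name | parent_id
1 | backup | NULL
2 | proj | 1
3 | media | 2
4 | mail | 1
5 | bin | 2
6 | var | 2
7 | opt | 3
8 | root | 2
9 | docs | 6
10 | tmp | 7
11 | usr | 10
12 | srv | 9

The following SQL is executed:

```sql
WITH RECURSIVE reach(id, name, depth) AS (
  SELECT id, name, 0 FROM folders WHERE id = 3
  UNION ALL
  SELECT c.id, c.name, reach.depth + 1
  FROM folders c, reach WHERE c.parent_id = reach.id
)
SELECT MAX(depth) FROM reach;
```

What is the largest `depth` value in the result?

3

Base: id=3 (media) at depth 0.
Iteration 1: rows with parent_id in {3} -> opt (id 7, depth 1).
Iteration 2: rows with parent_id in {7} -> tmp (id 10, depth 2).
Iteration 3: rows with parent_id in {10} -> usr (id 11, depth 3).
Iteration 4: no rows with parent_id in {11}; recursion stops.
depth values: 0, 1, 2, 3; the maximum is 3.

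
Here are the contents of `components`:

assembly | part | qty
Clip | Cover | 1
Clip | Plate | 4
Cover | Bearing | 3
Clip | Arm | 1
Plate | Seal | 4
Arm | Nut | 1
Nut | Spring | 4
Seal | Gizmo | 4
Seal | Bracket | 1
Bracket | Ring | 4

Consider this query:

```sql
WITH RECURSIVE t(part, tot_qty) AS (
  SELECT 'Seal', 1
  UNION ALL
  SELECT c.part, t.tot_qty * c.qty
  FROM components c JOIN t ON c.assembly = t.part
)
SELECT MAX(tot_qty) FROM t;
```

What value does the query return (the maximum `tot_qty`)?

Base: (Seal, tot_qty=1).
Iteration 1: components of {Seal} -> Bracket = 1*1 = 1, Gizmo = 1*4 = 4.
Iteration 2: components of {Bracket,Gizmo} -> Ring = 1*4 = 4.
Iteration 3: no further components; recursion stops.
tot_qty values: 1, 4, 1, 4; the maximum is 4.

4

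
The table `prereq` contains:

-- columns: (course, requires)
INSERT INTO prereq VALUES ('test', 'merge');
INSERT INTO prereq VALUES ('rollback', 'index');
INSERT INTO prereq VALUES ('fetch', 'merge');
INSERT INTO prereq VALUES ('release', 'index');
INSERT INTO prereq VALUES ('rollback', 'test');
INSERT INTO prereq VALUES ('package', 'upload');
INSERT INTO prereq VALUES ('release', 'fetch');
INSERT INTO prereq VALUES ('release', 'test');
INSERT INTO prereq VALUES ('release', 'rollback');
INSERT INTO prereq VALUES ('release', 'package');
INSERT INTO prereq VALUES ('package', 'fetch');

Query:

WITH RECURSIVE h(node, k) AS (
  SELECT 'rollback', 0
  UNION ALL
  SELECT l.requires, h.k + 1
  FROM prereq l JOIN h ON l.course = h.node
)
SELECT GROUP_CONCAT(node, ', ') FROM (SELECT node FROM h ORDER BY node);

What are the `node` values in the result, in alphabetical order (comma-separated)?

Base: (rollback, k=0).
Iteration 1: edges from {rollback} -> (index, k=1), (test, k=1).
Iteration 2: edges from {index,test} -> (merge, k=2).
Iteration 3: no outgoing edges from {merge}; recursion stops.

index, merge, rollback, test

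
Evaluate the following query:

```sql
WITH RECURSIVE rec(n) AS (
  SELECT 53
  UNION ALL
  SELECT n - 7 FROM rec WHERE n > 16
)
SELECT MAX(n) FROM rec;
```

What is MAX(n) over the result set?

53

Base: n=53.
Iteration 1: 53 > 16 holds -> n = 53 - 7 = 46.
Iteration 2: 46 > 16 holds -> n = 46 - 7 = 39.
Iteration 3: 39 > 16 holds -> n = 39 - 7 = 32.
Iteration 4: 32 > 16 holds -> n = 32 - 7 = 25.
Iteration 5: 25 > 16 holds -> n = 25 - 7 = 18.
Iteration 6: 18 > 16 holds -> n = 18 - 7 = 11.
Iteration 7: 11 > 16 fails; recursion stops.
n values: 53, 46, 39, 32, 25, 18, 11; the maximum is 53.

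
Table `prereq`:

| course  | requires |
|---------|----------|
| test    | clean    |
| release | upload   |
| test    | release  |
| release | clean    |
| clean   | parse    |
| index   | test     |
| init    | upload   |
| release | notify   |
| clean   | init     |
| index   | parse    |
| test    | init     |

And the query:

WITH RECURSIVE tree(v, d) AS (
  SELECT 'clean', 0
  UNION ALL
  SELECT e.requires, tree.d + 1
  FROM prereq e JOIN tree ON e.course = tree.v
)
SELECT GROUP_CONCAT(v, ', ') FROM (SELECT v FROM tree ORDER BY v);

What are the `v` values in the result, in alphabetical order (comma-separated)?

clean, init, parse, upload

Base: (clean, d=0).
Iteration 1: edges from {clean} -> (init, d=1), (parse, d=1).
Iteration 2: edges from {init,parse} -> (upload, d=2).
Iteration 3: no outgoing edges from {upload}; recursion stops.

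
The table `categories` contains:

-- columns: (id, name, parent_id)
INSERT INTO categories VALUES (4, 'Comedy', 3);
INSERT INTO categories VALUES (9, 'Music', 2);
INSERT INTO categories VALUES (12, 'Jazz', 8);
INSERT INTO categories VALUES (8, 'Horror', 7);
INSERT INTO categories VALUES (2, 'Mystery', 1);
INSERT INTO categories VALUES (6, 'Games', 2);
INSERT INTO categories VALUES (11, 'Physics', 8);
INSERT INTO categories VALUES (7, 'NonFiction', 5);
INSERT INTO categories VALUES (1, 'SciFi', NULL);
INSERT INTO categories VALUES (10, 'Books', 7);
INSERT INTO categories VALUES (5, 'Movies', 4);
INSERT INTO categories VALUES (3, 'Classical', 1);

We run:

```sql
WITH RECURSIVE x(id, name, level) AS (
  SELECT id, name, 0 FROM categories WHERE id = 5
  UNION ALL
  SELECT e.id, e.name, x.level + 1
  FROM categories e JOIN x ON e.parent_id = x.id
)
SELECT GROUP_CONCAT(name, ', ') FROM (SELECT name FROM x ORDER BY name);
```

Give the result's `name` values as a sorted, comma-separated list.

Base: id=5 (Movies) at level 0.
Iteration 1: rows with parent_id in {5} -> NonFiction (id 7, level 1).
Iteration 2: rows with parent_id in {7} -> Horror (id 8, level 2), Books (id 10, level 2).
Iteration 3: rows with parent_id in {8,10} -> Physics (id 11, level 3), Jazz (id 12, level 3).
Iteration 4: no rows with parent_id in {11,12}; recursion stops.

Books, Horror, Jazz, Movies, NonFiction, Physics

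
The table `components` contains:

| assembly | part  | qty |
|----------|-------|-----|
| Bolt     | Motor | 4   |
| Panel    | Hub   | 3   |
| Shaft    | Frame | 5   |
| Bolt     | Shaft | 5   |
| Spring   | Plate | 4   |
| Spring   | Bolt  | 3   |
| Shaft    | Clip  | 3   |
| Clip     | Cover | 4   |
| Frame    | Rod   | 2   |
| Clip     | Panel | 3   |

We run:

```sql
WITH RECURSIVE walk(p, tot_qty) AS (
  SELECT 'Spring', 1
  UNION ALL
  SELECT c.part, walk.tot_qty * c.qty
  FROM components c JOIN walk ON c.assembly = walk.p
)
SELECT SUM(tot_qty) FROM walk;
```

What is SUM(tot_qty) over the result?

Base: (Spring, tot_qty=1).
Iteration 1: components of {Spring} -> Bolt = 1*3 = 3, Plate = 1*4 = 4.
Iteration 2: components of {Bolt,Plate} -> Motor = 3*4 = 12, Shaft = 3*5 = 15.
Iteration 3: components of {Motor,Shaft} -> Clip = 15*3 = 45, Frame = 15*5 = 75.
Iteration 4: components of {Clip,Frame} -> Cover = 45*4 = 180, Panel = 45*3 = 135, Rod = 75*2 = 150.
Iteration 5: components of {Cover,Panel,Rod} -> Hub = 135*3 = 405.
Iteration 6: no further components; recursion stops.
SUM(tot_qty) = 1 + 3 + 4 + 12 + 15 + 45 + 75 + 180 + 135 + 150 + 405 = 1025.

1025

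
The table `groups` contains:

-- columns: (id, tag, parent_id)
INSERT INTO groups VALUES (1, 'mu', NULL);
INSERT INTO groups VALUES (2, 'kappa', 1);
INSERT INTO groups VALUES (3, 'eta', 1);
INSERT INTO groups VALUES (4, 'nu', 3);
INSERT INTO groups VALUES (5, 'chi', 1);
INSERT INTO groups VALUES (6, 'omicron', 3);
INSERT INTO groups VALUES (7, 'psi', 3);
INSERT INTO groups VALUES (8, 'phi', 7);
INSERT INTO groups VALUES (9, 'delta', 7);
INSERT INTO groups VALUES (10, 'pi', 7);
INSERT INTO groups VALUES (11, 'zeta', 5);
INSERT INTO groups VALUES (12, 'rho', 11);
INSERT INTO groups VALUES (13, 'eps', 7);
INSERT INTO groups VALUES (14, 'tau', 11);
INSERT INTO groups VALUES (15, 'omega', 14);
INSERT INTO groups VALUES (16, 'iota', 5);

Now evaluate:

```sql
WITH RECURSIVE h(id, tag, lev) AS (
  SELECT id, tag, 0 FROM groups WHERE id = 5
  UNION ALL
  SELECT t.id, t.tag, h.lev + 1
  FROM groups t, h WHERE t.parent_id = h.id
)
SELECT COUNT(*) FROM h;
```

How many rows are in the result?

Base: id=5 (chi) at lev 0.
Iteration 1: rows with parent_id in {5} -> zeta (id 11, lev 1), iota (id 16, lev 1).
Iteration 2: rows with parent_id in {11,16} -> rho (id 12, lev 2), tau (id 14, lev 2).
Iteration 3: rows with parent_id in {12,14} -> omega (id 15, lev 3).
Iteration 4: no rows with parent_id in {15}; recursion stops.
Total rows emitted: 6.

6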